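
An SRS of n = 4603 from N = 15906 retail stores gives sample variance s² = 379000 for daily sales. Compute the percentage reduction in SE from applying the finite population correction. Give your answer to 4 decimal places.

f = n/N = 4603/15906 = 0.28938765.
SE_no-fpc = √(s²/n) = 9.0740072; SE_fpc = √((1−f)s²/n) = 7.6491908.
Ratio = √(1−f) = 0.84297826. Reduction = 100·(1 − 0.84297826) = 15.7022%.

15.7022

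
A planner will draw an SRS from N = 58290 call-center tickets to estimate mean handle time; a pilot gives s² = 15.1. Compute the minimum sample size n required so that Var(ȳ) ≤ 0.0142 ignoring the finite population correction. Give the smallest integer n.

Without fpc, n₀ = s²/D = 15.1/0.0142 = 1063.3803.
Rounding up, n = 1064.

1064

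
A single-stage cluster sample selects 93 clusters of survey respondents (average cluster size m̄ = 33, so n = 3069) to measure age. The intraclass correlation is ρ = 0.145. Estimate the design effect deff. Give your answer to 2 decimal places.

deff = 1 + (33 − 1)·0.145 = 1 + 4.64 = 5.64.

5.64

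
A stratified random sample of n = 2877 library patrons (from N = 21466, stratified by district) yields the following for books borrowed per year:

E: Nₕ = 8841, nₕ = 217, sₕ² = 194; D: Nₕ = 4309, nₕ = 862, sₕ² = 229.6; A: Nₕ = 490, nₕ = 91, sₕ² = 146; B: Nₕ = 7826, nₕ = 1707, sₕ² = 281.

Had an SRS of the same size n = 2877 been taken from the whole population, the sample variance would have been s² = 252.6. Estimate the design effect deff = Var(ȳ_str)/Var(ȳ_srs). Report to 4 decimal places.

Var(ȳ_str) = Σ Wₕ²(1−fₕ)sₕ²/nₕ with Wₕ = Nₕ/21466:
  E: (8841/21466)²·(1−217/8841)·194/217 = 0.14792783
  D: (4309/21466)²·(1−862/4309)·229.6/862 = 0.0085857877
  A: (490/21466)²·(1−91/490)·146/91 = 6.8073517 × 10^-4
  B: (7826/21466)²·(1−1707/7826)·281/1707 = 0.017107669
  → Var(ȳ_str) = 0.17430202.
Var(ȳ_srs) = (1 − 2877/21466)·252.6/2877 = 0.076032345.
deff = 0.17430202 / 0.076032345 = 2.2925.

2.2925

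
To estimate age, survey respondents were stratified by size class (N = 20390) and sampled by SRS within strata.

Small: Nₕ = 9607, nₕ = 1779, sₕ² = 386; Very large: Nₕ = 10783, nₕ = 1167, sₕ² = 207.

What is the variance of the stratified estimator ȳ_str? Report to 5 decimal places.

0.08349

Var(ȳ_str) = Σₕ Wₕ²(1 − fₕ)sₕ²/nₕ with Wₕ = Nₕ/N, N = 20390.
Small: Wₕ = 0.47116233; term = 0.47116233²·(1 − 0.18517747)·386/1779 = 0.039247818.
Very large: Wₕ = 0.52883767; term = 0.52883767²·(1 − 0.10822591)·207/1167 = 0.044238368.
Sum = 0.083486186.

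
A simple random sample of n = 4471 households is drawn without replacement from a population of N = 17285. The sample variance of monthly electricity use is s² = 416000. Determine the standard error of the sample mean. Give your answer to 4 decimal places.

8.3052

Under SRS without replacement, Var(ȳ) = (1 − f)·s²/n with f = n/N = 4471/17285 = 0.25866358.
Var(ȳ) = (1 − 0.25866358)·416000/4471 = 0.74133642·93.044062 = 68.976952.
SE(ȳ) = √(68.976952) = 8.3052.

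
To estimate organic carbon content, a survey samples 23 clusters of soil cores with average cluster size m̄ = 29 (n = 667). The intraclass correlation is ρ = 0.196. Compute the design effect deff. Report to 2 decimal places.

deff = 1 + (29 − 1)·0.196 = 1 + 5.488 = 6.488.

6.49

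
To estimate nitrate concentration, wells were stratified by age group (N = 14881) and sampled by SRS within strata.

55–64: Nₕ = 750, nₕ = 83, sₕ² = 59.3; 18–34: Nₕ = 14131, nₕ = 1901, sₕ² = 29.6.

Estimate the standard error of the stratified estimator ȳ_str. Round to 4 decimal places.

Var(ȳ_str) = Σₕ Wₕ²(1 − fₕ)sₕ²/nₕ with Wₕ = Nₕ/N, N = 14881.
55–64: Wₕ = 0.05039984; term = 0.05039984²·(1 − 0.11066667)·59.3/83 = 0.0016139849.
18–34: Wₕ = 0.94960016; term = 0.94960016²·(1 − 0.13452693)·29.6/1901 = 0.012151915.
Sum = 0.0137659.
SE = √(0.0137659) = 0.1173.

0.1173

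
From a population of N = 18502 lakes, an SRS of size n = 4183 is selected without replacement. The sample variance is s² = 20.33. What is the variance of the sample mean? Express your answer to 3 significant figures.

Under SRS without replacement, Var(ȳ) = (1 − f)·s²/n with f = n/N = 4183/18502 = 0.22608367.
Var(ȳ) = (1 − 0.22608367)·20.33/4183 = 0.77391633·0.0048601482 = 0.0037613481.

0.00376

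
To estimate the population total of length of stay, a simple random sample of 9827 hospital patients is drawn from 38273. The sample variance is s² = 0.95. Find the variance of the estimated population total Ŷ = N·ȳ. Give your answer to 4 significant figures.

Var(Ŷ) = N²·Var(ȳ) = N²·(1 − n/N)·s²/n.
f = 9827/38273 = 0.25676064; Var(ȳ) = 0.74323936·0.95/9827 = 7.1850757 × 10^-5.
Var(Ŷ) = 38273² · (7.1850757 × 10^-5) = 105248.61.

105200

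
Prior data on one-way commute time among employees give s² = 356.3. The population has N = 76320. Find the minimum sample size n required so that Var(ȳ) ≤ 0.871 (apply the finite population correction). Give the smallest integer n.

407

Without fpc, n₀ = s²/D = 356.3/0.871 = 409.0700.
With fpc, (1 − n/N)·s²/n ≤ D requires n ≥ n₀/(1 + n₀/N) = 409.0700/(1 + 409.0700/76320) = 406.8891.
Rounding up, n = 407.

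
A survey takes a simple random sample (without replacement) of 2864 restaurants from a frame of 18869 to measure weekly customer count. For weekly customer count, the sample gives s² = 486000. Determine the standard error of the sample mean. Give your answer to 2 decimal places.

12.00

Under SRS without replacement, Var(ȳ) = (1 − f)·s²/n with f = n/N = 2864/18869 = 0.15178335.
Var(ȳ) = (1 − 0.15178335)·486000/2864 = 0.84821665·169.69274 = 143.93621.
SE(ȳ) = √(143.93621) = 12.00.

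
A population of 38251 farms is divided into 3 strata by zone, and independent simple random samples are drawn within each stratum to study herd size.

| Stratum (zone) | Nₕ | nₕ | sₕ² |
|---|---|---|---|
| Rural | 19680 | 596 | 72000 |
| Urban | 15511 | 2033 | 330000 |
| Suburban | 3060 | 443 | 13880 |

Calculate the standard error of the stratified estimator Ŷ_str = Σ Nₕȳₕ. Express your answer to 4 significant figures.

282100

Var(Ŷ_str) = Σₕ Nₕ²(1 − fₕ)sₕ²/nₕ.
Rural: 19680²·(1 − 596/19680)·72000/596 = 4.5371249 × 10^10.
Urban: 15511²·(1 − 2033/15511)·330000/2033 = 3.3934528 × 10^10.
Suburban: 3060²·(1 − 443/3060)·13880/443 = 2.5090591 × 10^8.
Sum = 7.9556683 × 10^10.
SE = √(7.9556683 × 10^10) = 282100.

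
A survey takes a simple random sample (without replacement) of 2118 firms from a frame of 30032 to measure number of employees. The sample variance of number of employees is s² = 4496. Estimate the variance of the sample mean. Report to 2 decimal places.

Under SRS without replacement, Var(ȳ) = (1 − f)·s²/n with f = n/N = 2118/30032 = 0.07052477.
Var(ȳ) = (1 − 0.07052477)·4496/2118 = 0.92947523·2.1227573 = 1.9730503.

1.97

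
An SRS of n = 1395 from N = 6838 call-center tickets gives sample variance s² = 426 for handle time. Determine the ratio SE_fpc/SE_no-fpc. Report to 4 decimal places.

f = n/N = 1395/6838 = 0.20400702.
SE_no-fpc = √(s²/n) = 0.55260867; SE_fpc = √((1−f)s²/n) = 0.49302883.
Ratio = √(1−f) = 0.89218439.

0.8922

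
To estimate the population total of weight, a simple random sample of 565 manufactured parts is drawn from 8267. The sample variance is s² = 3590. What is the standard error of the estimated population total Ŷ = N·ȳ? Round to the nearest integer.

20114

Var(Ŷ) = N²·Var(ȳ) = N²·(1 − n/N)·s²/n.
f = 565/8267 = 0.06834402; Var(ȳ) = 0.93165598·3590/565 = 5.9197256.
Var(Ŷ) = 8267² · 5.9197256 = 4.0457352 × 10^8.
SE(Ŷ) = √(4.0457352 × 10^8) = 20114.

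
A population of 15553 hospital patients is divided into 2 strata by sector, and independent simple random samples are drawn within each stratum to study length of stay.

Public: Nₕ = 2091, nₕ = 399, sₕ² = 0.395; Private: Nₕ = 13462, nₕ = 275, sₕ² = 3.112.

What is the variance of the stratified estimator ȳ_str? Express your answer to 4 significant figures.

0.008319

Var(ȳ_str) = Σₕ Wₕ²(1 − fₕ)sₕ²/nₕ with Wₕ = Nₕ/N, N = 15553.
Public: Wₕ = 0.13444352; term = 0.13444352²·(1 − 0.19081779)·0.395/399 = 1.4479389 × 10^-5.
Private: Wₕ = 0.86555648; term = 0.86555648²·(1 − 0.02042787)·3.112/275 = 0.0083048949.
Sum = 0.0083193743.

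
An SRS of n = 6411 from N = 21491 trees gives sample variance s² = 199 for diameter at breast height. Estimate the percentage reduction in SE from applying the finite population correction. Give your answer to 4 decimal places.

16.2331

f = n/N = 6411/21491 = 0.29831092.
SE_no-fpc = √(s²/n) = 0.17618286; SE_fpc = √((1−f)s²/n) = 0.14758289.
Ratio = √(1−f) = 0.83766884. Reduction = 100·(1 − 0.83766884) = 16.2331%.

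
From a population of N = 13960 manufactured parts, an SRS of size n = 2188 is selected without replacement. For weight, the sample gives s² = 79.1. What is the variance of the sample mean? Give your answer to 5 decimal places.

Under SRS without replacement, Var(ȳ) = (1 − f)·s²/n with f = n/N = 2188/13960 = 0.15673352.
Var(ȳ) = (1 − 0.15673352)·79.1/2188 = 0.84326648·0.036151737 = 0.030485548.

0.03049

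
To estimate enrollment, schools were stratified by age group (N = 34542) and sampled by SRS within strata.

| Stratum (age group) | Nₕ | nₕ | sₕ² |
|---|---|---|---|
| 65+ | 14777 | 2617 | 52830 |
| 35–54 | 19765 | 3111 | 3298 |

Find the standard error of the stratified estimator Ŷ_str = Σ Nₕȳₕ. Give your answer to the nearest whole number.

63058

Var(Ŷ_str) = Σₕ Nₕ²(1 − fₕ)sₕ²/nₕ.
65+: 14777²·(1 − 2617/14777)·52830/2617 = 3.6274108 × 10^9.
35–54: 19765²·(1 − 3111/19765)·3298/3111 = 3.4895226 × 10^8.
Sum = 3.9763631 × 10^9.
SE = √(3.9763631 × 10^9) = 63058.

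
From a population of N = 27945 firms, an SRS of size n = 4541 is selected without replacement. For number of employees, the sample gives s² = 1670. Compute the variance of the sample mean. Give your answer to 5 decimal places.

0.30800

Under SRS without replacement, Var(ȳ) = (1 − f)·s²/n with f = n/N = 4541/27945 = 0.16249776.
Var(ȳ) = (1 − 0.16249776)·1670/4541 = 0.83750224·0.36776041 = 0.30800016.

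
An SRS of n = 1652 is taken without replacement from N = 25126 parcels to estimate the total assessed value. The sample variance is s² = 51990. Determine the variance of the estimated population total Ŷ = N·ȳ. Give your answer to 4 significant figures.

Var(Ŷ) = N²·Var(ȳ) = N²·(1 − n/N)·s²/n.
f = 1652/25126 = 0.06574863; Var(ȳ) = 0.93425137·51990/1652 = 29.401773.
Var(Ŷ) = 25126² · 29.401773 = 1.8561806 × 10^10.

1.856 × 10^10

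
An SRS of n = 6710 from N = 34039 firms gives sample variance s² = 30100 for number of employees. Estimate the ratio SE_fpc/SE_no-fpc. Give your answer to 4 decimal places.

0.8960

f = n/N = 6710/34039 = 0.19712683.
SE_no-fpc = √(s²/n) = 2.1179806; SE_fpc = √((1−f)s²/n) = 1.8977782.
Ratio = √(1−f) = 0.89603191.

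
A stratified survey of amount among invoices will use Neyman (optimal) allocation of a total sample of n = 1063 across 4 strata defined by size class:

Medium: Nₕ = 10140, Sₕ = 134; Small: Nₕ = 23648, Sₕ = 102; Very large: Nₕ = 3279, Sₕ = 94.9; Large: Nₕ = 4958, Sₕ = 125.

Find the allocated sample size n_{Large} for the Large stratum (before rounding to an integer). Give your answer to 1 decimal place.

140.1

Neyman allocation: nₕ = n·NₕSₕ / Σⱼ NⱼSⱼ.
Σ NⱼSⱼ = 10140·134 + 23648·102 + 3279·94.9 + 4958·125 = 4.7017831 × 10^6.
n_{Large} = 1063·4958·125 / (4.7017831 × 10^6) = 140.1.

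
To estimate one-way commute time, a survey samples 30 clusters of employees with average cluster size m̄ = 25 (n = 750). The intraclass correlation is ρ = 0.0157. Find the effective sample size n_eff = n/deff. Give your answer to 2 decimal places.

544.74

deff = 1 + (25 − 1)·0.0157 = 1 + 0.3768 = 1.3768.
n_eff = 750 / 1.3768 = 544.74.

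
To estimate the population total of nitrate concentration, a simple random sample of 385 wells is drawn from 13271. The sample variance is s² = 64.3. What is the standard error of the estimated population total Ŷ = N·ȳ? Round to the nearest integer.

5344

Var(Ŷ) = N²·Var(ȳ) = N²·(1 − n/N)·s²/n.
f = 385/13271 = 0.02901062; Var(ȳ) = 0.97098938·64.3/385 = 0.16216784.
Var(Ŷ) = 13271² · 0.16216784 = 2.8560909 × 10^7.
SE(Ŷ) = √(2.8560909 × 10^7) = 5344.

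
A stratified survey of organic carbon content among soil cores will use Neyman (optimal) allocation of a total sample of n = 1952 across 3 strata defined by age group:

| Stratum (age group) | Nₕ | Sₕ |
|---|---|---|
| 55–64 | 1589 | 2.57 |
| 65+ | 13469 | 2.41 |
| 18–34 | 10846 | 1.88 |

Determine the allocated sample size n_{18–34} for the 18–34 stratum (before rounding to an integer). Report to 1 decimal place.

Neyman allocation: nₕ = n·NₕSₕ / Σⱼ NⱼSⱼ.
Σ NⱼSⱼ = 1589·2.57 + 13469·2.41 + 10846·1.88 = 56934.5.
n_{18–34} = 1952·10846·1.88 / 56934.5 = 699.1.

699.1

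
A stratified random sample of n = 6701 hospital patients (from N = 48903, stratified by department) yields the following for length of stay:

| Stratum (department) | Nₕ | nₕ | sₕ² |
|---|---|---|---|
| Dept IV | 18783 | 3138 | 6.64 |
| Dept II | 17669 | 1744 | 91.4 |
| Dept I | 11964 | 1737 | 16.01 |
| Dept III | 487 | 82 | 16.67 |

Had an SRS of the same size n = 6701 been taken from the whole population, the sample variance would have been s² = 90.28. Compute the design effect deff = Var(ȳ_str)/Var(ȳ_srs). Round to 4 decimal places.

0.5947

Var(ȳ_str) = Σ Wₕ²(1−fₕ)sₕ²/nₕ with Wₕ = Nₕ/48903:
  Dept IV: (18783/48903)²·(1−3138/18783)·6.64/3138 = 2.6000677 × 10^-4
  Dept II: (17669/48903)²·(1−1744/17669)·91.4/1744 = 0.0061662357
  Dept I: (11964/48903)²·(1−1737/11964)·16.01/1737 = 4.7156892 × 10^-4
  Dept III: (487/48903)²·(1−82/487)·16.67/82 = 1.6766203 × 10^-5
  → Var(ȳ_str) = 0.0069145776.
Var(ȳ_srs) = (1 − 6701/48903)·90.28/6701 = 0.011626513.
deff = 0.0069145776 / 0.011626513 = 0.5947.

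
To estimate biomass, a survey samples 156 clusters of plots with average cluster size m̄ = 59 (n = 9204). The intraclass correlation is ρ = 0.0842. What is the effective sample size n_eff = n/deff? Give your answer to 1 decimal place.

1564.3

deff = 1 + (59 − 1)·0.0842 = 1 + 4.8836 = 5.8836.
n_eff = 9204 / 5.8836 = 1564.3.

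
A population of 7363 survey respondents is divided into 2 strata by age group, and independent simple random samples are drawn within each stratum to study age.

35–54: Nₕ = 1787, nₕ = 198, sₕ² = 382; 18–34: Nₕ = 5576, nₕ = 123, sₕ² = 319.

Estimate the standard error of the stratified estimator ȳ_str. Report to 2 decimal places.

Var(ȳ_str) = Σₕ Wₕ²(1 − fₕ)sₕ²/nₕ with Wₕ = Nₕ/N, N = 7363.
35–54: Wₕ = 0.24269999; term = 0.24269999²·(1 − 0.11080022)·382/198 = 0.10105016.
18–34: Wₕ = 0.75730001; term = 0.75730001²·(1 − 0.02205882)·319/123 = 1.4545687.
Sum = 1.5556189.
SE = √(1.5556189) = 1.25.

1.25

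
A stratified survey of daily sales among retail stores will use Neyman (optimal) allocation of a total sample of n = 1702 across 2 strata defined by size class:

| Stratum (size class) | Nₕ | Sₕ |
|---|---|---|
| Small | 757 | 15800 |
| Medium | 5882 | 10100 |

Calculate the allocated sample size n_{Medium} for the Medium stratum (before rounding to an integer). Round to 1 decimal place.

1416.8

Neyman allocation: nₕ = n·NₕSₕ / Σⱼ NⱼSⱼ.
Σ NⱼSⱼ = 757·15800 + 5882·10100 = 7.13688 × 10^7.
n_{Medium} = 1702·5882·10100 / (7.13688 × 10^7) = 1416.8.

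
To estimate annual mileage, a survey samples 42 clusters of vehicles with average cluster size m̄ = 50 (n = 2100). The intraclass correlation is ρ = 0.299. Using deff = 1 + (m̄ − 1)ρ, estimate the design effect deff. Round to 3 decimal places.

15.651

deff = 1 + (50 − 1)·0.299 = 1 + 14.651 = 15.651.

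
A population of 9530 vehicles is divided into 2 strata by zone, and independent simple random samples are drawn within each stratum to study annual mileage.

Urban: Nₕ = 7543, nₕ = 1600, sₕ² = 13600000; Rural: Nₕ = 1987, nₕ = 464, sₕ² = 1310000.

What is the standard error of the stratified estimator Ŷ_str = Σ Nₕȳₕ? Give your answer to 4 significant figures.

Var(Ŷ_str) = Σₕ Nₕ²(1 − fₕ)sₕ²/nₕ.
Urban: 7543²·(1 − 1600/7543)·13600000/1600 = 3.8103842 × 10^11.
Rural: 1987²·(1 − 464/1987)·1310000/464 = 8.5438002 × 10^9.
Sum = 3.8958222 × 10^11.
SE = √(3.8958222 × 10^11) = 624200.

624200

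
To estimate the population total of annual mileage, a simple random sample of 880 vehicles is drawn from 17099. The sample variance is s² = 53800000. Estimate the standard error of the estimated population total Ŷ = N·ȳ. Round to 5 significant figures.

Var(Ŷ) = N²·Var(ȳ) = N²·(1 − n/N)·s²/n.
f = 880/17099 = 0.05146500; Var(ȳ) = 0.94853500·53800000/880 = 57989.981.
Var(Ŷ) = 17099² · 57989.981 = 1.6954867 × 10^13.
SE(Ŷ) = √(1.6954867 × 10^13) = 4.1176 × 10^6.

4.1176 × 10^6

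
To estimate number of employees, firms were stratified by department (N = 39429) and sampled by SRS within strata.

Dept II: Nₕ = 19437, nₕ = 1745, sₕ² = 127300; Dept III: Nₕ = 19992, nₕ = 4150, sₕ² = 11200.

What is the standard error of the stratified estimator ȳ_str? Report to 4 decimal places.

4.0849

Var(ȳ_str) = Σₕ Wₕ²(1 − fₕ)sₕ²/nₕ with Wₕ = Nₕ/N, N = 39429.
Dept II: Wₕ = 0.49296203; term = 0.49296203²·(1 − 0.08977723)·127300/1745 = 16.136436.
Dept III: Wₕ = 0.50703797; term = 0.50703797²·(1 − 0.20758303)·11200/4150 = 0.5497999.
Sum = 16.686236.
SE = √(16.686236) = 4.0849.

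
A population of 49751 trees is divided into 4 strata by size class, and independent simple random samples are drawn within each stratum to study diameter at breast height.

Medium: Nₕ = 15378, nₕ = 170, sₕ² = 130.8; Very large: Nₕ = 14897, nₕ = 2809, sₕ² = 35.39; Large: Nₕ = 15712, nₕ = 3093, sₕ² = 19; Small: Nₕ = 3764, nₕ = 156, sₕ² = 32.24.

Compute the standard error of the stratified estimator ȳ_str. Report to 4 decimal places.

Var(ȳ_str) = Σₕ Wₕ²(1 − fₕ)sₕ²/nₕ with Wₕ = Nₕ/N, N = 49751.
Medium: Wₕ = 0.30909931; term = 0.30909931²·(1 − 0.01105475)·130.8/170 = 0.072698785.
Very large: Wₕ = 0.29943117; term = 0.29943117²·(1 − 0.18856146)·35.39/2809 = 9.1659707 × 10^-4.
Large: Wₕ = 0.31581275; term = 0.31581275²·(1 − 0.19685591)·19/3093 = 4.9206952 × 10^-4.
Small: Wₕ = 0.07565677; term = 0.07565677²·(1 − 0.04144527)·32.24/156 = 0.0011339214.
Sum = 0.075241373.
SE = √(0.075241373) = 0.2743.

0.2743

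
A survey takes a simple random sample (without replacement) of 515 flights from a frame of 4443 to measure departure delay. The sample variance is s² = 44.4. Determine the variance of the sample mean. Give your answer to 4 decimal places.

0.0762

Under SRS without replacement, Var(ȳ) = (1 − f)·s²/n with f = n/N = 515/4443 = 0.11591267.
Var(ȳ) = (1 − 0.11591267)·44.4/515 = 0.88408733·0.086213592 = 0.076220344.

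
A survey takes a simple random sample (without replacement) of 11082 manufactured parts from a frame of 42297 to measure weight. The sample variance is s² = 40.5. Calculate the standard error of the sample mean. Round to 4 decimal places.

0.0519

Under SRS without replacement, Var(ȳ) = (1 − f)·s²/n with f = n/N = 11082/42297 = 0.26200440.
Var(ȳ) = (1 − 0.26200440)·40.5/11082 = 0.73799560·0.003654575 = 0.0026970603.
SE(ȳ) = √(0.0026970603) = 0.0519.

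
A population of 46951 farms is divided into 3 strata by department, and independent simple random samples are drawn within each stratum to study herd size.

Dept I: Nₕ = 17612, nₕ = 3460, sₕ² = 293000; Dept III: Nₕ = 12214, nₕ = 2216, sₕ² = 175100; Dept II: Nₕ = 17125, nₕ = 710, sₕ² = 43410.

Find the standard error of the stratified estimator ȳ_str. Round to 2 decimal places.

4.66

Var(ȳ_str) = Σₕ Wₕ²(1 − fₕ)sₕ²/nₕ with Wₕ = Nₕ/N, N = 46951.
Dept I: Wₕ = 0.37511448; term = 0.37511448²·(1 − 0.19645696)·293000/3460 = 9.5747694.
Dept III: Wₕ = 0.26014355; term = 0.26014355²·(1 − 0.18143114)·175100/2216 = 4.3772136.
Dept II: Wₕ = 0.36474197; term = 0.36474197²·(1 − 0.04145985)·43410/710 = 7.7967429.
Sum = 21.748726.
SE = √(21.748726) = 4.66.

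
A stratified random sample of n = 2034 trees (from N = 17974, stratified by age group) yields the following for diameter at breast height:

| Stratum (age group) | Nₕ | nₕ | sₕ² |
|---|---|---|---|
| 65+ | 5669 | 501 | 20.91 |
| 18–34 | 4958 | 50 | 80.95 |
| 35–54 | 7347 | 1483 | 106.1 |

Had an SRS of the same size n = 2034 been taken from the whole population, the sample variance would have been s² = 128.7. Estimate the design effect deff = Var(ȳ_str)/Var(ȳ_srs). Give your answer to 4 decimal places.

Var(ȳ_str) = Σ Wₕ²(1−fₕ)sₕ²/nₕ with Wₕ = Nₕ/17974:
  65+: (5669/17974)²·(1−501/5669)·20.91/501 = 0.0037849121
  18–34: (4958/17974)²·(1−50/4958)·80.95/50 = 0.12194625
  35–54: (7347/17974)²·(1−1483/7347)·106.1/1483 = 0.0095408872
  → Var(ȳ_str) = 0.13527205.
Var(ȳ_srs) = (1 − 2034/17974)·128.7/2034 = 0.056113994.
deff = 0.13527205 / 0.056113994 = 2.4107.

2.4107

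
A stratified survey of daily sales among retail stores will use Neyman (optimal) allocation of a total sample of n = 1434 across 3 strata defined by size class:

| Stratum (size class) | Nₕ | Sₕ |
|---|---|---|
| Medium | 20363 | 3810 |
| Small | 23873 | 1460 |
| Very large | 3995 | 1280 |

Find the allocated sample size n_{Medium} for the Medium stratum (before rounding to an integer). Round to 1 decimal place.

Neyman allocation: nₕ = n·NₕSₕ / Σⱼ NⱼSⱼ.
Σ NⱼSⱼ = 20363·3810 + 23873·1460 + 3995·1280 = 1.1755121 × 10^8.
n_{Medium} = 1434·20363·3810 / (1.1755121 × 10^8) = 946.4.

946.4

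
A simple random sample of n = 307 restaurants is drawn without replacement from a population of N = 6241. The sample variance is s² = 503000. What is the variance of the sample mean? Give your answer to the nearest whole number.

Under SRS without replacement, Var(ȳ) = (1 − f)·s²/n with f = n/N = 307/6241 = 0.04919083.
Var(ȳ) = (1 − 0.04919083)·503000/307 = 0.95080917·1638.4365 = 1557.8404.

1558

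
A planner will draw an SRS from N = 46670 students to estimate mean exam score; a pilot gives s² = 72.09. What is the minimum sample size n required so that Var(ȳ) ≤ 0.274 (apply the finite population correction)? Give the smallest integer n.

Without fpc, n₀ = s²/D = 72.09/0.274 = 263.1022.
With fpc, (1 − n/N)·s²/n ≤ D requires n ≥ n₀/(1 + n₀/N) = 263.1022/(1 + 263.1022/46670) = 261.6273.
Rounding up, n = 262.

262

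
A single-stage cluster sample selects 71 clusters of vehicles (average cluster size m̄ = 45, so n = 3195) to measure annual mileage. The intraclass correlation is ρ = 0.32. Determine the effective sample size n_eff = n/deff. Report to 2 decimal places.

211.87

deff = 1 + (45 − 1)·0.32 = 1 + 14.08 = 15.08.
n_eff = 3195 / 15.08 = 211.87.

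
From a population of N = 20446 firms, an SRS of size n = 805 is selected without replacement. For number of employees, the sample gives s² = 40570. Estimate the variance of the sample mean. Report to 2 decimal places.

48.41

Under SRS without replacement, Var(ȳ) = (1 − f)·s²/n with f = n/N = 805/20446 = 0.03937200.
Var(ȳ) = (1 − 0.03937200)·40570/805 = 0.96062800·50.397516 = 48.413264.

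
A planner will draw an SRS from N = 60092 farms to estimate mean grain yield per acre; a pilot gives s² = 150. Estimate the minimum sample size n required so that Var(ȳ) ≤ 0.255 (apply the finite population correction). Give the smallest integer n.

Without fpc, n₀ = s²/D = 150/0.255 = 588.2353.
With fpc, (1 − n/N)·s²/n ≤ D requires n ≥ n₀/(1 + n₀/N) = 588.2353/(1 + 588.2353/60092) = 582.5329.
Rounding up, n = 583.

583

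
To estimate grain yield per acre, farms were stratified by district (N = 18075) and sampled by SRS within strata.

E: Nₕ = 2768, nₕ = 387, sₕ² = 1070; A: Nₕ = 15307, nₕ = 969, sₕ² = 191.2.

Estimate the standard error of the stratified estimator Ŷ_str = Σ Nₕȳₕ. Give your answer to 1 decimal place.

7844.0

Var(Ŷ_str) = Σₕ Nₕ²(1 − fₕ)sₕ²/nₕ.
E: 2768²·(1 − 387/2768)·1070/387 = 1.8222094 × 10^7.
A: 15307²·(1 − 969/15307)·191.2/969 = 4.3305471 × 10^7.
Sum = 6.1527565 × 10^7.
SE = √(6.1527565 × 10^7) = 7844.0.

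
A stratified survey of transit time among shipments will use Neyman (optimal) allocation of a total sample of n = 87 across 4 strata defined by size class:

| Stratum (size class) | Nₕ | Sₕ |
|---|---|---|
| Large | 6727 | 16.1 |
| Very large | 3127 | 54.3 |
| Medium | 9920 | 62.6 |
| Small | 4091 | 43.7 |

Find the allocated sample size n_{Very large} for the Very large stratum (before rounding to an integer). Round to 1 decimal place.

13.7

Neyman allocation: nₕ = n·NₕSₕ / Σⱼ NⱼSⱼ.
Σ NⱼSⱼ = 6727·16.1 + 3127·54.3 + 9920·62.6 + 4091·43.7 = 1.0778695 × 10^6.
n_{Very large} = 87·3127·54.3 / (1.0778695 × 10^6) = 13.7.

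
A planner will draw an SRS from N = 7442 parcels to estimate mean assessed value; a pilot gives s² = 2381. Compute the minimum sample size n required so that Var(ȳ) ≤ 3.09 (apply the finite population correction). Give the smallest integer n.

699

Without fpc, n₀ = s²/D = 2381/3.09 = 770.5502.
With fpc, (1 − n/N)·s²/n ≤ D requires n ≥ n₀/(1 + n₀/N) = 770.5502/(1 + 770.5502/7442) = 698.2526.
Rounding up, n = 699.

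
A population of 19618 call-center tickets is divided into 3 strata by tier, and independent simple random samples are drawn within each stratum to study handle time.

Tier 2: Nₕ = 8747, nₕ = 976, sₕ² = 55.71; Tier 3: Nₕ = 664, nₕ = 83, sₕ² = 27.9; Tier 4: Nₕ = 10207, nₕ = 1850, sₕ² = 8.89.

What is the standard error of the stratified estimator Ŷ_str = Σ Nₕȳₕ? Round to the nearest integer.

Var(Ŷ_str) = Σₕ Nₕ²(1 − fₕ)sₕ²/nₕ.
Tier 2: 8747²·(1 − 976/8747)·55.71/976 = 3.8798897 × 10^6.
Tier 3: 664²·(1 − 83/664)·27.9/83 = 129679.2.
Tier 4: 10207²·(1 − 1850/10207)·8.89/1850 = 409900.6.
Sum = 4.4194695 × 10^6.
SE = √(4.4194695 × 10^6) = 2102.

2102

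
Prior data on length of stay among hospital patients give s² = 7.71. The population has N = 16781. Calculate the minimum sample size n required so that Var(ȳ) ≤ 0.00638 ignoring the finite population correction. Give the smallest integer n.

Without fpc, n₀ = s²/D = 7.71/0.00638 = 1208.4639.
Rounding up, n = 1209.

1209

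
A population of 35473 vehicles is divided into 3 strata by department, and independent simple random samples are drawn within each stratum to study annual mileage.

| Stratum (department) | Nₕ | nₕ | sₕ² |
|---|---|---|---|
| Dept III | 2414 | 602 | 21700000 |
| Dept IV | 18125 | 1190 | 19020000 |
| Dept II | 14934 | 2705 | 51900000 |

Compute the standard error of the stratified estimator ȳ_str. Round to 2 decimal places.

Var(ȳ_str) = Σₕ Wₕ²(1 − fₕ)sₕ²/nₕ with Wₕ = Nₕ/N, N = 35473.
Dept III: Wₕ = 0.06805176; term = 0.06805176²·(1 − 0.24937862)·21700000/602 = 125.3034.
Dept IV: Wₕ = 0.51095199; term = 0.51095199²·(1 − 0.06565517)·19020000/1190 = 3898.7998.
Dept II: Wₕ = 0.42099625; term = 0.42099625²·(1 − 0.18113031)·51900000/2705 = 2784.6547.
Sum = 6808.7579.
SE = √(6808.7579) = 82.52.

82.52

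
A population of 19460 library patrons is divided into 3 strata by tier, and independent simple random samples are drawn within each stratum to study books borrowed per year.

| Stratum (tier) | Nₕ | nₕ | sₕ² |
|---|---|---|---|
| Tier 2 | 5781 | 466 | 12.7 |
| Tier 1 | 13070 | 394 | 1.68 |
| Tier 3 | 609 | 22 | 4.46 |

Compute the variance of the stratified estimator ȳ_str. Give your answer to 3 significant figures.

Var(ȳ_str) = Σₕ Wₕ²(1 − fₕ)sₕ²/nₕ with Wₕ = Nₕ/N, N = 19460.
Tier 2: Wₕ = 0.29707091; term = 0.29707091²·(1 − 0.08060889)·12.7/466 = 0.0022112527.
Tier 1: Wₕ = 0.67163412; term = 0.67163412²·(1 − 0.03014537)·1.68/394 = 0.0018654568.
Tier 3: Wₕ = 0.03129496; term = 0.03129496²·(1 − 0.03612479)·4.46/22 = 1.9137354 × 10^-4.
Sum = 0.004268083.

0.00427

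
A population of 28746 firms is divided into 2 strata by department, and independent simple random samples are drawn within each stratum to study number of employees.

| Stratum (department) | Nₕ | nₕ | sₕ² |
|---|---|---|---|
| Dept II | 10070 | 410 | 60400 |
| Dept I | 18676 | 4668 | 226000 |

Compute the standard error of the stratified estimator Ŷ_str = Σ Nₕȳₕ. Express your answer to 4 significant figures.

164300

Var(Ŷ_str) = Σₕ Nₕ²(1 − fₕ)sₕ²/nₕ.
Dept II: 10070²·(1 − 410/10070)·60400/410 = 1.4330445 × 10^10.
Dept I: 18676²·(1 − 4668/18676)·226000/4668 = 1.2665945 × 10^10.
Sum = 2.699639 × 10^10.
SE = √(2.699639 × 10^10) = 164300.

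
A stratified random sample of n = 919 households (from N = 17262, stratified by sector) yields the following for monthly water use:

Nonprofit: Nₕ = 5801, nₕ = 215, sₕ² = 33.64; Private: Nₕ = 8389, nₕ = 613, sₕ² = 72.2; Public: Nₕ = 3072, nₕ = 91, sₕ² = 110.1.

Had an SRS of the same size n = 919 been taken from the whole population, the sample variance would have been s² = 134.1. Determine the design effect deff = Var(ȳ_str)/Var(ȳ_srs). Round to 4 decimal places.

0.5790

Var(ȳ_str) = Σ Wₕ²(1−fₕ)sₕ²/nₕ with Wₕ = Nₕ/17262:
  Nonprofit: (5801/17262)²·(1−215/5801)·33.64/215 = 0.01701528
  Private: (8389/17262)²·(1−613/8389)·72.2/613 = 0.025784632
  Public: (3072/17262)²·(1−91/3072)·110.1/91 = 0.037183211
  → Var(ȳ_str) = 0.079983123.
Var(ȳ_srs) = (1 − 919/17262)·134.1/919 = 0.13815097.
deff = 0.079983123 / 0.13815097 = 0.5790.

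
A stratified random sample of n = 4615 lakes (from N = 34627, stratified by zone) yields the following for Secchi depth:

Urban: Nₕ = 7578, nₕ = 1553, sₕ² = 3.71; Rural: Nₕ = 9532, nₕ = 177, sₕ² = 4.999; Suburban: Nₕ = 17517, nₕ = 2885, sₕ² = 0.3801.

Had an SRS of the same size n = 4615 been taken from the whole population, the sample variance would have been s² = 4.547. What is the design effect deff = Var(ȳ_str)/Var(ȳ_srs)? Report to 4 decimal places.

Var(ȳ_str) = Σ Wₕ²(1−fₕ)sₕ²/nₕ with Wₕ = Nₕ/34627:
  Urban: (7578/34627)²·(1−1553/7578)·3.71/1553 = 9.0967105 × 10^-5
  Rural: (9532/34627)²·(1−177/9532)·4.999/177 = 0.0021004288
  Suburban: (17517/34627)²·(1−2885/17517)·0.3801/2885 = 2.8163443 × 10^-5
  → Var(ȳ_str) = 0.0022195593.
Var(ȳ_srs) = (1 − 4615/34627)·4.547/4615 = 8.5395172 × 10^-4.
deff = 0.0022195593 / (8.5395172 × 10^-4) = 2.5992.

2.5992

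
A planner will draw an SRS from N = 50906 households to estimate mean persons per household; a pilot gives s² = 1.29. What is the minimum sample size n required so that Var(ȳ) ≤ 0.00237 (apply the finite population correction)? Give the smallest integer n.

539

Without fpc, n₀ = s²/D = 1.29/0.00237 = 544.3038.
With fpc, (1 − n/N)·s²/n ≤ D requires n ≥ n₀/(1 + n₀/N) = 544.3038/(1 + 544.3038/50906) = 538.5455.
Rounding up, n = 539.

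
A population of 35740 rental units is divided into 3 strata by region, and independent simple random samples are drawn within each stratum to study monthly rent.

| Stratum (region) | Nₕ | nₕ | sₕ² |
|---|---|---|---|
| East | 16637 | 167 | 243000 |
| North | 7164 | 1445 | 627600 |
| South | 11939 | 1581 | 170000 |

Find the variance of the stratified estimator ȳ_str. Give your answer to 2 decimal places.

Var(ȳ_str) = Σₕ Wₕ²(1 − fₕ)sₕ²/nₕ with Wₕ = Nₕ/N, N = 35740.
East: Wₕ = 0.46550084; term = 0.46550084²·(1 − 0.01003787)·243000/167 = 312.13993.
North: Wₕ = 0.20044768; term = 0.20044768²·(1 − 0.20170296)·627600/1445 = 13.93098.
South: Wₕ = 0.33405148; term = 0.33405148²·(1 − 0.13242315)·170000/1581 = 10.410026.
Sum = 336.48094.

336.48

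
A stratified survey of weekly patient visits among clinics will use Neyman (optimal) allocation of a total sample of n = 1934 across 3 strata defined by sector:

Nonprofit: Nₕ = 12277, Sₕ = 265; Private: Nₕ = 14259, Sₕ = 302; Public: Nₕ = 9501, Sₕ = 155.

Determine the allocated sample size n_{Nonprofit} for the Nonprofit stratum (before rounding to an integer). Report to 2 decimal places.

Neyman allocation: nₕ = n·NₕSₕ / Σⱼ NⱼSⱼ.
Σ NⱼSⱼ = 12277·265 + 14259·302 + 9501·155 = 9.032278 × 10^6.
n_{Nonprofit} = 1934·12277·265 / (9.032278 × 10^6) = 696.62.

696.62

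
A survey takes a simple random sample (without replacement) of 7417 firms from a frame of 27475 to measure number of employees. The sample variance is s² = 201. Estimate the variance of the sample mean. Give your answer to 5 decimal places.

0.01978

Under SRS without replacement, Var(ȳ) = (1 − f)·s²/n with f = n/N = 7417/27475 = 0.26995450.
Var(ȳ) = (1 − 0.26995450)·201/7417 = 0.73004550·0.027099906 = 0.019784164.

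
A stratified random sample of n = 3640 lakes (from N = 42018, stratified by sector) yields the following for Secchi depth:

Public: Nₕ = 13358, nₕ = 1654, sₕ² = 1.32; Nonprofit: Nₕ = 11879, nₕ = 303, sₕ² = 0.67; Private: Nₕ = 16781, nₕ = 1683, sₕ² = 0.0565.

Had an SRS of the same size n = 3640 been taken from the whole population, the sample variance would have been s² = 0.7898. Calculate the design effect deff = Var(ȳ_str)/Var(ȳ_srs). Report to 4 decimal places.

1.2499

Var(ȳ_str) = Σ Wₕ²(1−fₕ)sₕ²/nₕ with Wₕ = Nₕ/42018:
  Public: (13358/42018)²·(1−1654/13358)·1.32/1654 = 7.0671356 × 10^-5
  Nonprofit: (11879/42018)²·(1−303/11879)·0.67/303 = 1.7222644 × 10^-4
  Private: (16781/42018)²·(1−1683/16781)·0.0565/1683 = 4.8176011 × 10^-6
  → Var(ȳ_str) = 2.477154 × 10^-4.
Var(ȳ_srs) = (1 − 3640/42018)·0.7898/3640 = 1.9818132 × 10^-4.
deff = (2.477154 × 10^-4) / (1.9818132 × 10^-4) = 1.2499.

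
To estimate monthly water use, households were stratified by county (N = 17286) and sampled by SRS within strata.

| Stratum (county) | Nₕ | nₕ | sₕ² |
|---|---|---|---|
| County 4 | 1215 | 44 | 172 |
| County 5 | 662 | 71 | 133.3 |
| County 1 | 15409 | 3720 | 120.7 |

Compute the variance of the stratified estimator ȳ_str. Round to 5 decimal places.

Var(ȳ_str) = Σₕ Wₕ²(1 − fₕ)sₕ²/nₕ with Wₕ = Nₕ/N, N = 17286.
County 4: Wₕ = 0.07028809; term = 0.07028809²·(1 − 0.03621399)·172/44 = 0.018613152.
County 5: Wₕ = 0.03829689; term = 0.03829689²·(1 − 0.10725076)·133.3/71 = 0.0024582625.
County 1: Wₕ = 0.89141502; term = 0.89141502²·(1 − 0.24141735)·120.7/3720 = 0.019558121.
Sum = 0.040629536.

0.04063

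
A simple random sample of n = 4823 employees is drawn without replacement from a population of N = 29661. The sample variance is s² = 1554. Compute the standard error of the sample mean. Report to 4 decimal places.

0.5194

Under SRS without replacement, Var(ȳ) = (1 − f)·s²/n with f = n/N = 4823/29661 = 0.16260409.
Var(ȳ) = (1 − 0.16260409)·1554/4823 = 0.83739591·0.3222061 = 0.26981407.
SE(ȳ) = √(0.26981407) = 0.5194.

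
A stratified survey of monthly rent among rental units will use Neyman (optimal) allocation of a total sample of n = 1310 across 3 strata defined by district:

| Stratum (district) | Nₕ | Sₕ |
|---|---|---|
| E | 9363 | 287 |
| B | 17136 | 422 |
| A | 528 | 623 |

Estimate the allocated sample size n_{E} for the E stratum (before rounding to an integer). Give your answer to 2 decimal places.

343.52

Neyman allocation: nₕ = n·NₕSₕ / Σⱼ NⱼSⱼ.
Σ NⱼSⱼ = 9363·287 + 17136·422 + 528·623 = 1.0247517 × 10^7.
n_{E} = 1310·9363·287 / (1.0247517 × 10^7) = 343.52.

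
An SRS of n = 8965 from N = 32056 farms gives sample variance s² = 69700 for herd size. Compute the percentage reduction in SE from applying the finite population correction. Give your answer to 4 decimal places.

f = n/N = 8965/32056 = 0.27966683.
SE_no-fpc = √(s²/n) = 2.7883112; SE_fpc = √((1−f)s²/n) = 2.3665078.
Ratio = √(1−f) = 0.84872444. Reduction = 100·(1 − 0.84872444) = 15.1276%.

15.1276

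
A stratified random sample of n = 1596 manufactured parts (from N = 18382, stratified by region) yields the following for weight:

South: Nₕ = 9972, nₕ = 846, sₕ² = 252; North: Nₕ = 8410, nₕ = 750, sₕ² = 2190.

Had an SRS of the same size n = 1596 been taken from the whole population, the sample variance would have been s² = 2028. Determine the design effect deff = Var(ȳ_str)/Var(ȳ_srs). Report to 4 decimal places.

Var(ȳ_str) = Σ Wₕ²(1−fₕ)sₕ²/nₕ with Wₕ = Nₕ/18382:
  South: (9972/18382)²·(1−846/9972)·252/846 = 0.080224568
  North: (8410/18382)²·(1−750/8410)·2190/750 = 0.55670112
  → Var(ȳ_str) = 0.63692569.
Var(ȳ_srs) = (1 − 1596/18382)·2028/1596 = 1.1603514.
deff = 0.63692569 / 1.1603514 = 0.5489.

0.5489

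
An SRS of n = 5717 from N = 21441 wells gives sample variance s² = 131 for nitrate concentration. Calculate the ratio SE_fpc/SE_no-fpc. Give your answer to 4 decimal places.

0.8564

f = n/N = 5717/21441 = 0.26663868.
SE_no-fpc = √(s²/n) = 0.15137409; SE_fpc = √((1−f)s²/n) = 0.1296315.
Ratio = √(1−f) = 0.85636518.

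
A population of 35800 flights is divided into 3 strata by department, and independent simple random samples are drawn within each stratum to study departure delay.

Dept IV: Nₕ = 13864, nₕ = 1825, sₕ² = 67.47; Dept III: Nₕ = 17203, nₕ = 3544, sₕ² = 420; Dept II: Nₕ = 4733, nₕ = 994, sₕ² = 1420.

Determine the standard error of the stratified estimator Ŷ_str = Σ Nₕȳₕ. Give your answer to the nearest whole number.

Var(Ŷ_str) = Σₕ Nₕ²(1 − fₕ)sₕ²/nₕ.
Dept IV: 13864²·(1 − 1825/13864)·67.47/1825 = 6.1705916 × 10^6.
Dept III: 17203²·(1 − 3544/17203)·420/3544 = 2.7847016 × 10^7.
Dept II: 4733²·(1 − 994/4733)·1420/994 = 2.5280981 × 10^7.
Sum = 5.9298589 × 10^7.
SE = √(5.9298589 × 10^7) = 7701.

7701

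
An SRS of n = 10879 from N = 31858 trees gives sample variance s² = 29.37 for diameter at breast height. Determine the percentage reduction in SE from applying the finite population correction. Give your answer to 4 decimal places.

18.8510

f = n/N = 10879/31858 = 0.34148409.
SE_no-fpc = √(s²/n) = 0.051958605; SE_fpc = √((1−f)s²/n) = 0.042163885.
Ratio = √(1−f) = 0.81148993. Reduction = 100·(1 − 0.81148993) = 18.8510%.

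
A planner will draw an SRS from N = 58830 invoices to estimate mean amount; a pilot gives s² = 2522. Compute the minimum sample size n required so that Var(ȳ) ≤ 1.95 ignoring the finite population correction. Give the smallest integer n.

1294

Without fpc, n₀ = s²/D = 2522/1.95 = 1293.3333.
Rounding up, n = 1294.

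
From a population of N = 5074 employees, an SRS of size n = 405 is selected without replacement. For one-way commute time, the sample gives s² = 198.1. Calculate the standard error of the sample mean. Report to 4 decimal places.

0.6709

Under SRS without replacement, Var(ȳ) = (1 − f)·s²/n with f = n/N = 405/5074 = 0.07981868.
Var(ȳ) = (1 − 0.07981868)·198.1/405 = 0.92018132·0.4891358 = 0.45009363.
SE(ȳ) = √(0.45009363) = 0.6709.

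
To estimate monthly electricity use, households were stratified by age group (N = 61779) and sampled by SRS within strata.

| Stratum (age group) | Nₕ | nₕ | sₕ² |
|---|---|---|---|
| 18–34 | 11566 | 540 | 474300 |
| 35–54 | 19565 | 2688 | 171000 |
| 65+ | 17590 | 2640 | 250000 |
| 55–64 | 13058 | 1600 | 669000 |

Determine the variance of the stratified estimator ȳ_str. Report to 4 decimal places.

57.7677

Var(ȳ_str) = Σₕ Wₕ²(1 − fₕ)sₕ²/nₕ with Wₕ = Nₕ/N, N = 61779.
18–34: Wₕ = 0.18721572; term = 0.18721572²·(1 − 0.04668857)·474300/540 = 29.348019.
35–54: Wₕ = 0.31669337; term = 0.31669337²·(1 − 0.13738819)·171000/2688 = 5.503769.
65+: Wₕ = 0.28472458; term = 0.28472458²·(1 − 0.15008528)·250000/2640 = 6.5247123.
55–64: Wₕ = 0.21136632; term = 0.21136632²·(1 − 0.12253025)·669000/1600 = 16.391167.
Sum = 57.767667.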